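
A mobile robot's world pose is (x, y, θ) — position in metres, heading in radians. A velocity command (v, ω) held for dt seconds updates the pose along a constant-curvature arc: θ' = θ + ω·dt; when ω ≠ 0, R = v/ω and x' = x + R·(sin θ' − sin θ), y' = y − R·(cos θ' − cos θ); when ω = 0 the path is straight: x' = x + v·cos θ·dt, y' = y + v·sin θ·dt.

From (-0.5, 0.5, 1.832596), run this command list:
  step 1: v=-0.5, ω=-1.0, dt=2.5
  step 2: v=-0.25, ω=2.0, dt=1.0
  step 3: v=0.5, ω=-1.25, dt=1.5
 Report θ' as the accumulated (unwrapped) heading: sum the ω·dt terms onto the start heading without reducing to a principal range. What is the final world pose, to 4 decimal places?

(-0.8961, 0.1574, -0.5424)

step 1: θ'=-0.6674 (R=0.5000) → pose (-1.2924, -0.0221, -0.6674)
step 2: θ'=1.3326 (R=-0.1250) → pose (-1.4913, -0.0908, 1.3326)
step 3: θ'=-0.5424 (R=-0.4000) → pose (-0.8961, 0.1574, -0.5424)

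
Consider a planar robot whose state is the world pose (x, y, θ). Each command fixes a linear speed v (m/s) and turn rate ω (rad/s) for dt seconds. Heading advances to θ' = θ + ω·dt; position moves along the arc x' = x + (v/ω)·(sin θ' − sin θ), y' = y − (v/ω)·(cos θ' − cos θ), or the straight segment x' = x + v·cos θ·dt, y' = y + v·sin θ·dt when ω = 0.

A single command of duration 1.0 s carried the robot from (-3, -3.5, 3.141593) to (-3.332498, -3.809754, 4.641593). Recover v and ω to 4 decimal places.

v = 0.5000, ω = 1.5000

Δθ = 4.641593 − 3.141593 = 1.500000
ω = Δθ/dt = 1.500000/1.0 = 1.5000
R = Δx/(sin θ' − sin θ) = 0.3333
v = R·ω = 0.3333·1.5000 = 0.5000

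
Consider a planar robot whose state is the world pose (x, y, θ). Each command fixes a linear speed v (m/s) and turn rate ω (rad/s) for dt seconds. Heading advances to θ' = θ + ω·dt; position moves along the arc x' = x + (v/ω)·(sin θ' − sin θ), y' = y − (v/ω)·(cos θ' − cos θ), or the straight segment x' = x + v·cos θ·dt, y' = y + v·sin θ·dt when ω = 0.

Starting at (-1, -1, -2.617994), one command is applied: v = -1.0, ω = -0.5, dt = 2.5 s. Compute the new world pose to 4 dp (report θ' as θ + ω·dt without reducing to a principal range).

θ' = -2.6180 + -0.5·2.5 = -3.8680
R = v/ω = -1.0/-0.5 = 2.0000
x' = -1 + 2.0000·(sin -3.8680 − sin -2.6180) = 1.3284
y' = -1 − 2.0000·(cos -3.8680 − cos -2.6180) = -1.2369

(1.3284, -1.2369, -3.8680)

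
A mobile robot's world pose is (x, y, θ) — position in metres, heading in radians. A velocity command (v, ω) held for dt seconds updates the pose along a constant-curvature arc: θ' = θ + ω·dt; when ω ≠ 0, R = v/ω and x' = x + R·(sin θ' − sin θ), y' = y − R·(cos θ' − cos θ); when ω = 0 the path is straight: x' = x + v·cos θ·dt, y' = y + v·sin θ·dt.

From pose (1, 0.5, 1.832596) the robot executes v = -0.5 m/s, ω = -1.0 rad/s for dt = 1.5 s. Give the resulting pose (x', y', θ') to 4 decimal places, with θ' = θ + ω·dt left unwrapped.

θ' = 1.8326 + -1.0·1.5 = 0.3326
R = v/ω = -0.5/-1.0 = 0.5000
x' = 1 + 0.5000·(sin 0.3326 − sin 1.8326) = 0.6803
y' = 0.5 − 0.5000·(cos 0.3326 − cos 1.8326) = -0.1020

(0.6803, -0.1020, 0.3326)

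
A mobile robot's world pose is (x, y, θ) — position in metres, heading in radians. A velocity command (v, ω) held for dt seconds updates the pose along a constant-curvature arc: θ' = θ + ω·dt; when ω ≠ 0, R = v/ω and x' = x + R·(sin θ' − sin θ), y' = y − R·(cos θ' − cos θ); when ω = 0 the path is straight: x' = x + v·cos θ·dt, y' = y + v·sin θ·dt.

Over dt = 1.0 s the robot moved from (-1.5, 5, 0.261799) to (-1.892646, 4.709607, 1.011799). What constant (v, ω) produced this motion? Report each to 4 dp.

v = -0.5000, ω = 0.7500

Δθ = 1.011799 − 0.261799 = 0.750000
ω = Δθ/dt = 0.750000/1.0 = 0.7500
R = Δx/(sin θ' − sin θ) = -0.6667
v = R·ω = -0.6667·0.7500 = -0.5000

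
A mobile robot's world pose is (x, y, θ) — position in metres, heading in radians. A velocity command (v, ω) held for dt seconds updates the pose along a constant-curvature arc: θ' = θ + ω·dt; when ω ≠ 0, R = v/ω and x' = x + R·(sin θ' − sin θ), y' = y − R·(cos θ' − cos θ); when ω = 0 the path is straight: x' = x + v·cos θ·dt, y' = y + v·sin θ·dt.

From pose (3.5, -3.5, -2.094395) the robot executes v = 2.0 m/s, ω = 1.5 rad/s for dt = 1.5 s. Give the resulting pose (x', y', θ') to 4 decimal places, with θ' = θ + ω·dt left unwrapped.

θ' = -2.0944 + 1.5·1.5 = 0.1556
R = v/ω = 2.0/1.5 = 1.3333
x' = 3.5 + 1.3333·(sin 0.1556 − sin -2.0944) = 4.8613
y' = -3.5 − 1.3333·(cos 0.1556 − cos -2.0944) = -5.4839

(4.8613, -5.4839, 0.1556)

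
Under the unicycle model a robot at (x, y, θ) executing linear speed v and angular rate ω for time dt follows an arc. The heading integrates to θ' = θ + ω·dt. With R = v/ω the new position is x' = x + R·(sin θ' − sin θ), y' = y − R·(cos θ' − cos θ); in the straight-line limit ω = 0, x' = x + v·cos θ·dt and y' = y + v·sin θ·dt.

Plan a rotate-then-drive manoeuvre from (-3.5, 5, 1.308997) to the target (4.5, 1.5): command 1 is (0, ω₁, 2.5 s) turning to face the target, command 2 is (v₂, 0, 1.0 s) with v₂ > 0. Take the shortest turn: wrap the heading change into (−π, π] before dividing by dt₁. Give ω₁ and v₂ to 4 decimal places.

heading to target = atan2(1.5−5, 4.5−-3.5) = -0.4124
Δθ = wrap(-0.4124 − 1.3090) = -1.7214; ω₁ = Δθ/dt₁ = -0.6886
distance = √((4.5−-3.5)² + (1.5−5)²) = 8.7321; v₂ = distance/dt₂ = 8.7321

ω₁ = -0.6886, v₂ = 8.7321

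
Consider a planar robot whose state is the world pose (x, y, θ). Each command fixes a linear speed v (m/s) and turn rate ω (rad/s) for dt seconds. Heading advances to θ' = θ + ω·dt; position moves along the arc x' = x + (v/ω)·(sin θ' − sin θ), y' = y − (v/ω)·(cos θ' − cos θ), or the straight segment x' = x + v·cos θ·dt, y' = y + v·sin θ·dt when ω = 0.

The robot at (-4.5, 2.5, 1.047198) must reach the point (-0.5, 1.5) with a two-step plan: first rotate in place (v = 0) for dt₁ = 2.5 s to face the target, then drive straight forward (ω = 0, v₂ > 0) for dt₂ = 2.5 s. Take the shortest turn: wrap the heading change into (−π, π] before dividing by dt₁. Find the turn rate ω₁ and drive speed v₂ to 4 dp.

heading to target = atan2(1.5−2.5, -0.5−-4.5) = -0.2450
Δθ = wrap(-0.2450 − 1.0472) = -1.2922; ω₁ = Δθ/dt₁ = -0.5169
distance = √((-0.5−-4.5)² + (1.5−2.5)²) = 4.1231; v₂ = distance/dt₂ = 1.6492

ω₁ = -0.5169, v₂ = 1.6492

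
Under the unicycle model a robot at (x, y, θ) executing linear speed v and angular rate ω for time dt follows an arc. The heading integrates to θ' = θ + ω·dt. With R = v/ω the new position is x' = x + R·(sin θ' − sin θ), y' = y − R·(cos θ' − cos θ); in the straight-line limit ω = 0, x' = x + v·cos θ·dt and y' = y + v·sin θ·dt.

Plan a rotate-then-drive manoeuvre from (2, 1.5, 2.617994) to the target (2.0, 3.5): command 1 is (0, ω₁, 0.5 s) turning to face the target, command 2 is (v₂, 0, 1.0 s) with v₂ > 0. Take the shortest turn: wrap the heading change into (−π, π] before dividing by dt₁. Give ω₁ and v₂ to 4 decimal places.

heading to target = atan2(3.5−1.5, 2−2) = 1.5708
Δθ = wrap(1.5708 − 2.6180) = -1.0472; ω₁ = Δθ/dt₁ = -2.0944
distance = √((2−2)² + (3.5−1.5)²) = 2.0000; v₂ = distance/dt₂ = 2.0000

ω₁ = -2.0944, v₂ = 2.0000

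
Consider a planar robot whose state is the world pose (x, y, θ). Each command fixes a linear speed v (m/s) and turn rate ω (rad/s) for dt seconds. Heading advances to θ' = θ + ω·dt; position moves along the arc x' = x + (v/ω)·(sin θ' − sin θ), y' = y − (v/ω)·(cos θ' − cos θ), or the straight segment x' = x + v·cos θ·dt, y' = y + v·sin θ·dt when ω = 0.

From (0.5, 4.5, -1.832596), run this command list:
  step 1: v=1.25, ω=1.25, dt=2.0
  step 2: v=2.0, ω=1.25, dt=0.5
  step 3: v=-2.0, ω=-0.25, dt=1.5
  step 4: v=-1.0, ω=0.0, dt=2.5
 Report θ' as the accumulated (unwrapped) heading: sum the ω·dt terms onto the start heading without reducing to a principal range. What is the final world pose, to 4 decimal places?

(-0.2265, -0.3769, 0.9174)

step 1: θ'=0.6674 (R=1.0000) → pose (2.0849, 3.4557, 0.6674)
step 2: θ'=1.2924 (R=1.6000) → pose (2.6330, 4.2727, 1.2924)
step 3: θ'=0.9174 (R=8.0000) → pose (1.2932, 1.6082, 0.9174)
step 4: θ'=0.9174 (straight) → pose (-0.2265, -0.3769, 0.9174)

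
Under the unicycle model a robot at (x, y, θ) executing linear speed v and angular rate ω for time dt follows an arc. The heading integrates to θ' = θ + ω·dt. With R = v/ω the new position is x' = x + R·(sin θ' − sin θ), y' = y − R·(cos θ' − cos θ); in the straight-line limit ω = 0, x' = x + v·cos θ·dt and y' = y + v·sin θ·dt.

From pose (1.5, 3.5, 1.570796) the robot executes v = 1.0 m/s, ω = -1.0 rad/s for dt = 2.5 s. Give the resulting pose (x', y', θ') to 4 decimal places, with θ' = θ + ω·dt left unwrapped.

(3.3011, 4.0985, -0.9292)

θ' = 1.5708 + -1.0·2.5 = -0.9292
R = v/ω = 1.0/-1.0 = -1.0000
x' = 1.5 + -1.0000·(sin -0.9292 − sin 1.5708) = 3.3011
y' = 3.5 − -1.0000·(cos -0.9292 − cos 1.5708) = 4.0985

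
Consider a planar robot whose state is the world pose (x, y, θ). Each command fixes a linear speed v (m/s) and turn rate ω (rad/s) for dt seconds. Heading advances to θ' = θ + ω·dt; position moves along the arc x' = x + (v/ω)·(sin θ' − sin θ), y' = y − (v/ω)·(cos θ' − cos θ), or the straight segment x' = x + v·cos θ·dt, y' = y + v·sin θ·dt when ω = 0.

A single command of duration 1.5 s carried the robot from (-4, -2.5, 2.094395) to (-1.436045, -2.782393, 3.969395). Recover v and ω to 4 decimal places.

Δθ = 3.969395 − 2.094395 = 1.875000
ω = Δθ/dt = 1.875000/1.5 = 1.2500
R = Δx/(sin θ' − sin θ) = -1.6000
v = R·ω = -1.6000·1.2500 = -2.0000

v = -2.0000, ω = 1.2500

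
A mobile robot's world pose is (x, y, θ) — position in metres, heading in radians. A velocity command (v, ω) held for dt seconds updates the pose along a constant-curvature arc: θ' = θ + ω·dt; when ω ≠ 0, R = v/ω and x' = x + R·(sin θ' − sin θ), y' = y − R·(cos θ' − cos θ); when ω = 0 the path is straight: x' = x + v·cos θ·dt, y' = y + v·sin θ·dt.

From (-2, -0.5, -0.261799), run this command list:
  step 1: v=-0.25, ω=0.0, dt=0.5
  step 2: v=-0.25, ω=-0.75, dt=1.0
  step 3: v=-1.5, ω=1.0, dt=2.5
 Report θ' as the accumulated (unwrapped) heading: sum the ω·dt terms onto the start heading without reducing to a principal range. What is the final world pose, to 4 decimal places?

(-5.0836, -0.9942, 1.4882)

step 1: θ'=-0.2618 (straight) → pose (-2.1207, -0.4676, -0.2618)
step 2: θ'=-1.0118 (R=0.3333) → pose (-2.3171, -0.3225, -1.0118)
step 3: θ'=1.4882 (R=-1.5000) → pose (-5.0836, -0.9942, 1.4882)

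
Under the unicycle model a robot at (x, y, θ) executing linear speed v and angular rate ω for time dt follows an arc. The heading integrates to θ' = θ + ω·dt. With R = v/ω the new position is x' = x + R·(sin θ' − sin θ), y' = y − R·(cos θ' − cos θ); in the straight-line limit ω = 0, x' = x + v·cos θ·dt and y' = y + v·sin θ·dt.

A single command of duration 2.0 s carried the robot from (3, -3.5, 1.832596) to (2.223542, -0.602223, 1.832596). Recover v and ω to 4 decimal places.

v = 1.5000, ω = 0.0000

Δθ = 1.832596 − 1.832596 = 0.000000
ω = Δθ/dt = 0.000000/2.0 = 0.0000
ω = 0 → v = (Δx·cos θ + Δy·sin θ)/dt = 1.5000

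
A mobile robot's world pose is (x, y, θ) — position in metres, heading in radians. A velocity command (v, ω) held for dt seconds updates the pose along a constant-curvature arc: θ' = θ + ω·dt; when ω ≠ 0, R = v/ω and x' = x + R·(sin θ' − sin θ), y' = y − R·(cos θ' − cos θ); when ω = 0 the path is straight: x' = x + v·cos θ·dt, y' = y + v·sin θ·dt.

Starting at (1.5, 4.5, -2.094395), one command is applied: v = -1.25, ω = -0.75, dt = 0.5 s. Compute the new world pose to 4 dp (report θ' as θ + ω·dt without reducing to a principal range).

θ' = -2.0944 + -0.75·0.5 = -2.4694
R = v/ω = -1.25/-0.75 = 1.6667
x' = 1.5 + 1.6667·(sin -2.4694 − sin -2.0944) = 1.9055
y' = 4.5 − 1.6667·(cos -2.4694 − cos -2.0944) = 4.9708

(1.9055, 4.9708, -2.4694)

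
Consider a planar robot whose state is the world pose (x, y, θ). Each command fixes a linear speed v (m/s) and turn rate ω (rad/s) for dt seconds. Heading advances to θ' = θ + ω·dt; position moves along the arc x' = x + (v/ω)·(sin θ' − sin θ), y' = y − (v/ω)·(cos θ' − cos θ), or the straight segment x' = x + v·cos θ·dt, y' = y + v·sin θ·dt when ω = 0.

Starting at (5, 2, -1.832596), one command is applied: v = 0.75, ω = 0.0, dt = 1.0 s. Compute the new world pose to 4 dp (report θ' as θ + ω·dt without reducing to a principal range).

θ' = -1.8326 + 0.0·1.0 = -1.8326
ω = 0 → straight: x' = 5 + 0.75·cos(-1.8326)·1.0 = 4.8059
y' = 2 + 0.75·sin(-1.8326)·1.0 = 1.2756

(4.8059, 1.2756, -1.8326)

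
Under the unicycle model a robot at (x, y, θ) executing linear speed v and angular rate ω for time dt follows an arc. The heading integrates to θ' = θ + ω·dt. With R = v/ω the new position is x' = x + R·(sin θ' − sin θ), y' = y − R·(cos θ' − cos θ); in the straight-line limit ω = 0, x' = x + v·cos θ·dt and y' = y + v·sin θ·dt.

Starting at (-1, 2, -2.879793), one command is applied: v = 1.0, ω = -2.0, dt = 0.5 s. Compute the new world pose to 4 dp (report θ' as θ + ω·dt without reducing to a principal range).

(-1.4659, 2.1131, -3.8798)

θ' = -2.8798 + -2.0·0.5 = -3.8798
R = v/ω = 1.0/-2.0 = -0.5000
x' = -1 + -0.5000·(sin -3.8798 − sin -2.8798) = -1.4659
y' = 2 − -0.5000·(cos -3.8798 − cos -2.8798) = 2.1131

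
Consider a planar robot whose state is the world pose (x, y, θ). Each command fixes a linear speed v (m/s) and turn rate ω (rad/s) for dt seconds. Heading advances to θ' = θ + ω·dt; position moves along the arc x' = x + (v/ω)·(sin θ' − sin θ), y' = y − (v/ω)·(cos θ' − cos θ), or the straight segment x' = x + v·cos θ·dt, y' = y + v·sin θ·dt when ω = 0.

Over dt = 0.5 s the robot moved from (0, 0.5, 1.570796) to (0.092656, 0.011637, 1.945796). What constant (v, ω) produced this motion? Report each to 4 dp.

v = -1.0000, ω = 0.7500

Δθ = 1.945796 − 1.570796 = 0.375000
ω = Δθ/dt = 0.375000/0.5 = 0.7500
R = −Δy/(cos θ' − cos θ) = -1.3333
v = R·ω = -1.3333·0.7500 = -1.0000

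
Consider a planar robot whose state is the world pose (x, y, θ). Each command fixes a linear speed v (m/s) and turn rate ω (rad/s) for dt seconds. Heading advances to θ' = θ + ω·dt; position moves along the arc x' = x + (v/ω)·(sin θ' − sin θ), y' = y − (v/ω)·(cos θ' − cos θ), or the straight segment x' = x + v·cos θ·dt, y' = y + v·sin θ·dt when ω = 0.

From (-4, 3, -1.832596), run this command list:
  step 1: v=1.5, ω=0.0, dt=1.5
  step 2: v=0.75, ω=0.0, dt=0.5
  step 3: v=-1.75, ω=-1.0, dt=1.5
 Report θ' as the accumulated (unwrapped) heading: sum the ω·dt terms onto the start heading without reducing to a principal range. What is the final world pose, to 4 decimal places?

(-2.6568, 1.7297, -3.3326)

step 1: θ'=-1.8326 (straight) → pose (-4.5823, 0.8267, -1.8326)
step 2: θ'=-1.8326 (straight) → pose (-4.6794, 0.4644, -1.8326)
step 3: θ'=-3.3326 (R=1.7500) → pose (-2.6568, 1.7297, -3.3326)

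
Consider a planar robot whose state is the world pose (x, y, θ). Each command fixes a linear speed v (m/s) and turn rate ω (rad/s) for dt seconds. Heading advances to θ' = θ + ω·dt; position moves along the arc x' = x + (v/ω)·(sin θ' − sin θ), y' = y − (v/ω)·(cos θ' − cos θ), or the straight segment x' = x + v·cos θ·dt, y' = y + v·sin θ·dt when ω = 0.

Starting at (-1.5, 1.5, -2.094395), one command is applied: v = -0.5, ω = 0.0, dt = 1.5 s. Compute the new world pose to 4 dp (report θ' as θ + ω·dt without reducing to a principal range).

(-1.1250, 2.1495, -2.0944)

θ' = -2.0944 + 0.0·1.5 = -2.0944
ω = 0 → straight: x' = -1.5 + -0.5·cos(-2.0944)·1.5 = -1.1250
y' = 1.5 + -0.5·sin(-2.0944)·1.5 = 2.1495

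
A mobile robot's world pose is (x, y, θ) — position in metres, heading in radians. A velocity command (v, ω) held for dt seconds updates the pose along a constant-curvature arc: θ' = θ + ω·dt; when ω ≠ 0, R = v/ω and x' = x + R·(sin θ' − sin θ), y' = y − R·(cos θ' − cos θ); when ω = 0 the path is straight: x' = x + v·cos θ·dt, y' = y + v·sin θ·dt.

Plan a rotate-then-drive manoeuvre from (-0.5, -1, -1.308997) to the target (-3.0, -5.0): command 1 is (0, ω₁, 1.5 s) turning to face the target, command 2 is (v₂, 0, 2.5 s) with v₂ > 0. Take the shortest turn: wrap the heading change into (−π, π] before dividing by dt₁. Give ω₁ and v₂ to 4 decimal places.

ω₁ = -0.5469, v₂ = 1.8868

heading to target = atan2(-5−-1, -3−-0.5) = -2.1294
Δθ = wrap(-2.1294 − -1.3090) = -0.8204; ω₁ = Δθ/dt₁ = -0.5469
distance = √((-3−-0.5)² + (-5−-1)²) = 4.7170; v₂ = distance/dt₂ = 1.8868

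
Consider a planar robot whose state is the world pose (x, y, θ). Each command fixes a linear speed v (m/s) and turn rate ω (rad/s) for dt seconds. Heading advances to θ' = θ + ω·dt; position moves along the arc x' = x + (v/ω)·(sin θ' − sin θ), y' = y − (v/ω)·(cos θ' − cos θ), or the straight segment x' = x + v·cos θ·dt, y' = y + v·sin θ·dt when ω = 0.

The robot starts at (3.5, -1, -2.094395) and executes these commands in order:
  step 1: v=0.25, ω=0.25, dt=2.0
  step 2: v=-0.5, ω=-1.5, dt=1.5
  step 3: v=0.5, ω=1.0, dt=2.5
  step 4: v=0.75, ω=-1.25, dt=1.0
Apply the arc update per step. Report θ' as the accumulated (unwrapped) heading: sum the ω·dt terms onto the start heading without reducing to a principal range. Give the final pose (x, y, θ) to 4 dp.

step 1: θ'=-1.5944 (R=1.0000) → pose (3.3663, -1.4764, -1.5944)
step 2: θ'=-3.8444 (R=0.3333) → pose (3.9150, -1.2299, -3.8444)
step 3: θ'=-1.3444 (R=0.5000) → pose (3.1046, -1.7237, -1.3444)
step 4: θ'=-2.5944 (R=-0.6000) → pose (2.8321, -2.3708, -2.5944)

(2.8321, -2.3708, -2.5944)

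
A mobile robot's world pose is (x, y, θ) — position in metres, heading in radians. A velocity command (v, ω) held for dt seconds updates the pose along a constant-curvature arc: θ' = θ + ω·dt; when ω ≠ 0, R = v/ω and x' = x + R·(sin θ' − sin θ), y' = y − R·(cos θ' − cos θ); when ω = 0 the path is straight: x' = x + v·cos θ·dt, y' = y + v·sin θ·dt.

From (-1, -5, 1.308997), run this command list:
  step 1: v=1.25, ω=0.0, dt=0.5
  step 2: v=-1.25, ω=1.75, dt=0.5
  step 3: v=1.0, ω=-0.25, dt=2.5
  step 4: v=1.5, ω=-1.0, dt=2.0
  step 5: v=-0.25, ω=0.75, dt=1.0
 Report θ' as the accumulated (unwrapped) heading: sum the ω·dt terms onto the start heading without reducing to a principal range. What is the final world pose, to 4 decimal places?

step 1: θ'=1.3090 (straight) → pose (-0.8382, -4.3963, 1.3090)
step 2: θ'=2.1840 (R=-0.7143) → pose (-0.7324, -4.9922, 2.1840)
step 3: θ'=1.5590 (R=-4.0000) → pose (-1.4609, -2.6431, 1.5590)
step 4: θ'=-0.4410 (R=-1.5000) → pose (0.6792, -1.3043, -0.4410)
step 5: θ'=0.3090 (R=-0.3333) → pose (0.4356, -1.2882, 0.3090)

(0.4356, -1.2882, 0.3090)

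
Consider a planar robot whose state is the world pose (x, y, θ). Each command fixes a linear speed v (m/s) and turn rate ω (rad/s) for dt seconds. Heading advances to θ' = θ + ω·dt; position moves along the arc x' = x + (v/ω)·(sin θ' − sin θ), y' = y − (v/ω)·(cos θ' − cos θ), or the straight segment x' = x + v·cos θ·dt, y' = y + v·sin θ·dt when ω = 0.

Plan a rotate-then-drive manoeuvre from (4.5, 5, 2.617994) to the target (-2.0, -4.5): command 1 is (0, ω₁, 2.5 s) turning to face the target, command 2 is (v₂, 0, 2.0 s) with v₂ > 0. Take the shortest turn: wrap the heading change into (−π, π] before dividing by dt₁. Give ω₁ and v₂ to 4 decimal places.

heading to target = atan2(-4.5−5, -2−4.5) = -2.1708
Δθ = wrap(-2.1708 − 2.6180) = 1.4943; ω₁ = Δθ/dt₁ = 0.5977
distance = √((-2−4.5)² + (-4.5−5)²) = 11.5109; v₂ = distance/dt₂ = 5.7554

ω₁ = 0.5977, v₂ = 5.7554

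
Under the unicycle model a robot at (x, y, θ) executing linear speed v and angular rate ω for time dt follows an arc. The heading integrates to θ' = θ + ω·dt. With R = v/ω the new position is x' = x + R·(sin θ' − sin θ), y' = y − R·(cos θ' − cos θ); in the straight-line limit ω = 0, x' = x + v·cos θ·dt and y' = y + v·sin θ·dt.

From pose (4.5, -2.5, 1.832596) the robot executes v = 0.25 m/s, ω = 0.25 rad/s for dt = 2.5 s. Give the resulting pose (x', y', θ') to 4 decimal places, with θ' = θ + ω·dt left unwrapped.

(4.1660, -1.9838, 2.4576)

θ' = 1.8326 + 0.25·2.5 = 2.4576
R = v/ω = 0.25/0.25 = 1.0000
x' = 4.5 + 1.0000·(sin 2.4576 − sin 1.8326) = 4.1660
y' = -2.5 − 1.0000·(cos 2.4576 − cos 1.8326) = -1.9838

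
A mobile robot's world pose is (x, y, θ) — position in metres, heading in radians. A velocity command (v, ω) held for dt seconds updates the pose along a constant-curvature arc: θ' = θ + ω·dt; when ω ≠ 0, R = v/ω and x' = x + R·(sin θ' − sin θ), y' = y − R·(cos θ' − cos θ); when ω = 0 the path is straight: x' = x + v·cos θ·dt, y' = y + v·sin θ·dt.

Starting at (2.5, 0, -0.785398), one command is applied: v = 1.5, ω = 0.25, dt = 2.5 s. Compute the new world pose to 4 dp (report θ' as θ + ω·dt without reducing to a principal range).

θ' = -0.7854 + 0.25·2.5 = -0.1604
R = v/ω = 1.5/0.25 = 6.0000
x' = 2.5 + 6.0000·(sin -0.1604 − sin -0.7854) = 5.7844
y' = 0 − 6.0000·(cos -0.1604 − cos -0.7854) = -1.6803

(5.7844, -1.6803, -0.1604)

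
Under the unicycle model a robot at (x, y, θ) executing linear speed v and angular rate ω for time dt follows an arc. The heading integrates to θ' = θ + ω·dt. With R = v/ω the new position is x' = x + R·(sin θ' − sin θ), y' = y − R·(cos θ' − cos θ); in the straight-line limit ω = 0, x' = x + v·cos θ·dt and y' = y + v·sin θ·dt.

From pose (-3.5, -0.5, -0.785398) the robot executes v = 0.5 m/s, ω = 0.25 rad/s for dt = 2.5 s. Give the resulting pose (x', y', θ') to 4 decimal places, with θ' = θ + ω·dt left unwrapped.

(-2.4052, -1.0601, -0.1604)

θ' = -0.7854 + 0.25·2.5 = -0.1604
R = v/ω = 0.5/0.25 = 2.0000
x' = -3.5 + 2.0000·(sin -0.1604 − sin -0.7854) = -2.4052
y' = -0.5 − 2.0000·(cos -0.1604 − cos -0.7854) = -1.0601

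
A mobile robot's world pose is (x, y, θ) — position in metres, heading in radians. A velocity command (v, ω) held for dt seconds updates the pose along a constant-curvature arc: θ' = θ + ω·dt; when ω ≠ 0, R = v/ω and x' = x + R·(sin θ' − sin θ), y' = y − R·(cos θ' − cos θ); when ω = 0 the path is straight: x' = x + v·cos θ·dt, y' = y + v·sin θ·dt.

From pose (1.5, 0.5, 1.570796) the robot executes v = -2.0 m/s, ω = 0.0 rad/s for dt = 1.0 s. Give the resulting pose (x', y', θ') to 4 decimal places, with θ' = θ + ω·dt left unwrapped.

(1.5000, -1.5000, 1.5708)

θ' = 1.5708 + 0.0·1.0 = 1.5708
ω = 0 → straight: x' = 1.5 + -2.0·cos(1.5708)·1.0 = 1.5000
y' = 0.5 + -2.0·sin(1.5708)·1.0 = -1.5000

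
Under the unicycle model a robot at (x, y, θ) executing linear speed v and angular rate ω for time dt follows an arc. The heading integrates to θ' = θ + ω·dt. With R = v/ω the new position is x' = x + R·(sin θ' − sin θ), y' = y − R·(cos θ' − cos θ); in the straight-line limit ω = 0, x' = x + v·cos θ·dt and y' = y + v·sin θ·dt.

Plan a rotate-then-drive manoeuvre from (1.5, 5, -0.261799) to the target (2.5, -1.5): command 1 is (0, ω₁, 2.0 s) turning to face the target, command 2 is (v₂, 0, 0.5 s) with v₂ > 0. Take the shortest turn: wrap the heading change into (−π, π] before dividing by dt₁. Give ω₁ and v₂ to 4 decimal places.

heading to target = atan2(-1.5−5, 2.5−1.5) = -1.4181
Δθ = wrap(-1.4181 − -0.2618) = -1.1563; ω₁ = Δθ/dt₁ = -0.5782
distance = √((2.5−1.5)² + (-1.5−5)²) = 6.5765; v₂ = distance/dt₂ = 13.1529

ω₁ = -0.5782, v₂ = 13.1529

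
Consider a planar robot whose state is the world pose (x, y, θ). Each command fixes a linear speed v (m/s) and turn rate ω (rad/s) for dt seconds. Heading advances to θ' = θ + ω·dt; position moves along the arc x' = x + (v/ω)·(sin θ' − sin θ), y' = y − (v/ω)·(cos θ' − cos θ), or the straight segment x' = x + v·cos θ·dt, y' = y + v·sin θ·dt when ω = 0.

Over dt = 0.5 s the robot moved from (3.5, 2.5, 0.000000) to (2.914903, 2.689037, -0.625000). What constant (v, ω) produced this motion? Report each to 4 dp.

Δθ = -0.625000 − 0.000000 = -0.625000
ω = Δθ/dt = -0.625000/0.5 = -1.2500
R = Δx/(sin θ' − sin θ) = 1.0000
v = R·ω = 1.0000·-1.2500 = -1.2500

v = -1.2500, ω = -1.2500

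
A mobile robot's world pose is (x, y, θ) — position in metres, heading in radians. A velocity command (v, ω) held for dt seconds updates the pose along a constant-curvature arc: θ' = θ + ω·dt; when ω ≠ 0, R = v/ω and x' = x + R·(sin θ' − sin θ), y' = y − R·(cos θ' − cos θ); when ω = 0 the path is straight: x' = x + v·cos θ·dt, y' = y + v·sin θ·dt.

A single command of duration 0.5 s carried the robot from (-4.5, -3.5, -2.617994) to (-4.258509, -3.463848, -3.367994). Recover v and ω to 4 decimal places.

v = -0.5000, ω = -1.5000

Δθ = -3.367994 − -2.617994 = -0.750000
ω = Δθ/dt = -0.750000/0.5 = -1.5000
R = Δx/(sin θ' − sin θ) = 0.3333
v = R·ω = 0.3333·-1.5000 = -0.5000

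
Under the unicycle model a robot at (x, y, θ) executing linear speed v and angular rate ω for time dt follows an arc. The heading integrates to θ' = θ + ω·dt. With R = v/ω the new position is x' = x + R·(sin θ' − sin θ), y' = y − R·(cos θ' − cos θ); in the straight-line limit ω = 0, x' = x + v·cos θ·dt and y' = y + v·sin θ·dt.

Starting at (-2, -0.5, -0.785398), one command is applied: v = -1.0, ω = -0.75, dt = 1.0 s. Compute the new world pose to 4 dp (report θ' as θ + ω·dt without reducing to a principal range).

(-2.3897, 0.3956, -1.5354)

θ' = -0.7854 + -0.75·1.0 = -1.5354
R = v/ω = -1.0/-0.75 = 1.3333
x' = -2 + 1.3333·(sin -1.5354 − sin -0.7854) = -2.3897
y' = -0.5 − 1.3333·(cos -1.5354 − cos -0.7854) = 0.3956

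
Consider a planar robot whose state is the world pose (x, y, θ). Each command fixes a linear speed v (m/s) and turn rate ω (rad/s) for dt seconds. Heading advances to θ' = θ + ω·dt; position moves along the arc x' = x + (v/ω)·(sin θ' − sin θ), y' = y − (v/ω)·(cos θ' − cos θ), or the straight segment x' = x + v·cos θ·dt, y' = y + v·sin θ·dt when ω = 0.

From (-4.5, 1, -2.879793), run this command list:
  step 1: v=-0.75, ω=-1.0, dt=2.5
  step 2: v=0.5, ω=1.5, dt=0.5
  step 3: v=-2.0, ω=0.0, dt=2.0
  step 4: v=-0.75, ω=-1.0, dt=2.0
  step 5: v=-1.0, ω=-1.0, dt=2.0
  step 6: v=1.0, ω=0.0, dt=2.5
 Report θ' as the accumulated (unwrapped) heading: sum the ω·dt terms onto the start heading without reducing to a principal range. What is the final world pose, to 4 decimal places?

(-6.4435, -4.8523, -8.6298)

step 1: θ'=-5.3798 (R=0.7500) → pose (-3.7168, -0.1887, -5.3798)
step 2: θ'=-4.6298 (R=0.3333) → pose (-3.6464, 0.0452, -4.6298)
step 3: θ'=-4.6298 (straight) → pose (-3.3164, -3.9412, -4.6298)
step 4: θ'=-6.6298 (R=0.7500) → pose (-4.3186, -4.7085, -6.6298)
step 5: θ'=-8.6298 (R=1.0000) → pose (-4.6928, -3.0677, -8.6298)
step 6: θ'=-8.6298 (straight) → pose (-6.4435, -4.8523, -8.6298)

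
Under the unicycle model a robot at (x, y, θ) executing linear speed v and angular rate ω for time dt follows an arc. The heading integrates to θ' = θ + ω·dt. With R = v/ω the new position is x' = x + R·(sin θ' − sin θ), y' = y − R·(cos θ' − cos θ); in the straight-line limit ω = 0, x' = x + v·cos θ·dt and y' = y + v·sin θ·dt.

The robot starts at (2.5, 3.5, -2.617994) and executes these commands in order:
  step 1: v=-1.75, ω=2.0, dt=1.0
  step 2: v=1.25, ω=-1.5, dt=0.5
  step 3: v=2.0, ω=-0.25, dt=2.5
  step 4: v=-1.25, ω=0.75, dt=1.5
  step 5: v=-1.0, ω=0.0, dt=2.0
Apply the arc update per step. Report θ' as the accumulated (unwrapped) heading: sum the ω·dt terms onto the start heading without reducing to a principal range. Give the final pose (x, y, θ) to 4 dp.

(0.8231, 2.8564, -0.8680)

step 1: θ'=-0.6180 (R=-0.8750) → pose (2.5695, 4.9709, -0.6180)
step 2: θ'=-1.3680 (R=-0.8333) → pose (2.9029, 4.4596, -1.3680)
step 3: θ'=-1.9930 (R=-8.0000) → pose (2.3644, -0.4299, -1.9930)
step 4: θ'=-0.8680 (R=-1.6667) → pose (2.1158, 1.3303, -0.8680)
step 5: θ'=-0.8680 (straight) → pose (0.8231, 2.8564, -0.8680)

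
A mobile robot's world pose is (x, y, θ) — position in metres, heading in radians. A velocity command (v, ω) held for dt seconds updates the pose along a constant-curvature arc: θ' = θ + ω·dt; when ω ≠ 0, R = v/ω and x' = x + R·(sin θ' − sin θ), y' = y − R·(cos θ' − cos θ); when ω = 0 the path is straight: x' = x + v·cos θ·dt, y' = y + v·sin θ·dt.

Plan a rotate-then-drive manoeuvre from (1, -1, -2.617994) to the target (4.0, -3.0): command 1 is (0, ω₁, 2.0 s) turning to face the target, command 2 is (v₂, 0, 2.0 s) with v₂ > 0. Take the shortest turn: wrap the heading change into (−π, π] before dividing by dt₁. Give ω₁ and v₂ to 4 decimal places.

ω₁ = 1.0150, v₂ = 1.8028

heading to target = atan2(-3−-1, 4−1) = -0.5880
Δθ = wrap(-0.5880 − -2.6180) = 2.0300; ω₁ = Δθ/dt₁ = 1.0150
distance = √((4−1)² + (-3−-1)²) = 3.6056; v₂ = distance/dt₂ = 1.8028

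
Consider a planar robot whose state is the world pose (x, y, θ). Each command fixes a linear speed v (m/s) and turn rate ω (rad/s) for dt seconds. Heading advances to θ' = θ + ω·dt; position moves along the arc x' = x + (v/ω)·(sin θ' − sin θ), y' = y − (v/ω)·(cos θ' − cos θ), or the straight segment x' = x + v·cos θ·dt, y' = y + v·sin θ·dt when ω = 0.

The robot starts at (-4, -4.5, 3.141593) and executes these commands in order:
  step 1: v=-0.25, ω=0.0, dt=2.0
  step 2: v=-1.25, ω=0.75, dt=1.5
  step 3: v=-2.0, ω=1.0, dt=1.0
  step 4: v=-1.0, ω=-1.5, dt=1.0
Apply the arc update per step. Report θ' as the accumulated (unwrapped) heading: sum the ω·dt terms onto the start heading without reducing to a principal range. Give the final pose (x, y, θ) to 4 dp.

(-1.9233, -0.7456, 3.7666)

step 1: θ'=3.1416 (straight) → pose (-3.5000, -4.5000, 3.1416)
step 2: θ'=4.2666 (R=-1.6667) → pose (-1.9962, -3.5520, 4.2666)
step 3: θ'=5.2666 (R=-2.0000) → pose (-2.1001, -1.6371, 5.2666)
step 4: θ'=3.7666 (R=0.6667) → pose (-1.9233, -0.7456, 3.7666)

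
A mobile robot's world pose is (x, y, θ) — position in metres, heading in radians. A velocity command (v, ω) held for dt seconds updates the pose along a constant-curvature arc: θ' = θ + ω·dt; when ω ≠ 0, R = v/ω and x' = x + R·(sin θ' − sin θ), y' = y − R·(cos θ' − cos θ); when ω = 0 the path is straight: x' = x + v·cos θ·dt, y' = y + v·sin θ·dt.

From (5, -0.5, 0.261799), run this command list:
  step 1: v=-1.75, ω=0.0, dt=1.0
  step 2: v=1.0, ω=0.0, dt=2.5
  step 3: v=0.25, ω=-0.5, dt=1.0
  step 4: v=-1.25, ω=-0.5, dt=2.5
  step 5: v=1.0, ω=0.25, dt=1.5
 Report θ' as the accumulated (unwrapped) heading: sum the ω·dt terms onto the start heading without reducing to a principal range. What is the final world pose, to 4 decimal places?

step 1: θ'=0.2618 (straight) → pose (3.3096, -0.9529, 0.2618)
step 2: θ'=0.2618 (straight) → pose (5.7244, -0.3059, 0.2618)
step 3: θ'=-0.2382 (R=-0.5000) → pose (5.9718, -0.3030, -0.2382)
step 4: θ'=-1.4882 (R=2.5000) → pose (4.0702, 1.9202, -1.4882)
step 5: θ'=-1.1132 (R=4.0000) → pose (4.4681, 0.4830, -1.1132)

(4.4681, 0.4830, -1.1132)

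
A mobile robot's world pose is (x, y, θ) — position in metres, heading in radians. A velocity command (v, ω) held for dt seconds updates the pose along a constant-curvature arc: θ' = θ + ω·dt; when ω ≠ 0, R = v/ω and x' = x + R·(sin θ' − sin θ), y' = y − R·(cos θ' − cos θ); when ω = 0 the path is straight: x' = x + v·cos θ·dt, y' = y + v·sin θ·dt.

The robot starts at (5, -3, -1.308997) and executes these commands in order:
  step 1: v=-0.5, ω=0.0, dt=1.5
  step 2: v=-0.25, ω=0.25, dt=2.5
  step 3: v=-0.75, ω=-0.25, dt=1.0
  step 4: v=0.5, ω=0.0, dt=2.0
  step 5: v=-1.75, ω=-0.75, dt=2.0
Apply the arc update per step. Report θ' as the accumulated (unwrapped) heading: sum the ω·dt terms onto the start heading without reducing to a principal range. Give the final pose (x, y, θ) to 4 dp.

step 1: θ'=-1.3090 (straight) → pose (4.8059, -2.2756, -1.3090)
step 2: θ'=-0.6840 (R=-1.0000) → pose (4.4719, -1.7593, -0.6840)
step 3: θ'=-0.9340 (R=3.0000) → pose (3.9555, -1.2180, -0.9340)
step 4: θ'=-0.9340 (straight) → pose (4.5502, -2.0220, -0.9340)
step 5: θ'=-2.4340 (R=2.3333) → pose (4.9095, 1.1386, -2.4340)

(4.9095, 1.1386, -2.4340)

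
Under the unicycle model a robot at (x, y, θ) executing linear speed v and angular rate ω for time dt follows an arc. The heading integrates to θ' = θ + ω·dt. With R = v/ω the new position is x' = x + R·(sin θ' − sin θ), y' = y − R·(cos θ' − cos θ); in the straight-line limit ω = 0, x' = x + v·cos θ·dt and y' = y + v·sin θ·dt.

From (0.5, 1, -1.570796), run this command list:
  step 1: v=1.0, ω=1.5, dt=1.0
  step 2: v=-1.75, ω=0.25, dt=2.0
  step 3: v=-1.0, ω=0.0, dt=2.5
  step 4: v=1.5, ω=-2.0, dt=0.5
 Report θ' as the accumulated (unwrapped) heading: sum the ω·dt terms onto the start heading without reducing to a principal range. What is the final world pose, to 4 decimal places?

step 1: θ'=-0.0708 (R=0.6667) → pose (1.1195, 0.3350, -0.0708)
step 2: θ'=0.4292 (R=-7.0000) → pose (-2.2887, -0.2824, 0.4292)
step 3: θ'=0.4292 (straight) → pose (-4.5619, -1.3227, 0.4292)
step 4: θ'=-0.5708 (R=-0.7500) → pose (-3.8446, -1.3736, -0.5708)

(-3.8446, -1.3736, -0.5708)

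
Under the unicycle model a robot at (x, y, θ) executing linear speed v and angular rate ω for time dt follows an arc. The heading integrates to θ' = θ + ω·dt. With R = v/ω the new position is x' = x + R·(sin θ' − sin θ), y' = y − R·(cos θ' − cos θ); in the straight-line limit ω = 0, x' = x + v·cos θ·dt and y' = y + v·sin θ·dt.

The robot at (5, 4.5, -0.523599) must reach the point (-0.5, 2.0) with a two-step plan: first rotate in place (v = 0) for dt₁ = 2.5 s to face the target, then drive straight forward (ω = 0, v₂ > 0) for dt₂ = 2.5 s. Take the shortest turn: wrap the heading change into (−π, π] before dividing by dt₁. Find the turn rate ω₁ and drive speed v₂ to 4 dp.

ω₁ = -0.8765, v₂ = 2.4166

heading to target = atan2(2−4.5, -0.5−5) = -2.7150
Δθ = wrap(-2.7150 − -0.5236) = -2.1914; ω₁ = Δθ/dt₁ = -0.8765
distance = √((-0.5−5)² + (2−4.5)²) = 6.0415; v₂ = distance/dt₂ = 2.4166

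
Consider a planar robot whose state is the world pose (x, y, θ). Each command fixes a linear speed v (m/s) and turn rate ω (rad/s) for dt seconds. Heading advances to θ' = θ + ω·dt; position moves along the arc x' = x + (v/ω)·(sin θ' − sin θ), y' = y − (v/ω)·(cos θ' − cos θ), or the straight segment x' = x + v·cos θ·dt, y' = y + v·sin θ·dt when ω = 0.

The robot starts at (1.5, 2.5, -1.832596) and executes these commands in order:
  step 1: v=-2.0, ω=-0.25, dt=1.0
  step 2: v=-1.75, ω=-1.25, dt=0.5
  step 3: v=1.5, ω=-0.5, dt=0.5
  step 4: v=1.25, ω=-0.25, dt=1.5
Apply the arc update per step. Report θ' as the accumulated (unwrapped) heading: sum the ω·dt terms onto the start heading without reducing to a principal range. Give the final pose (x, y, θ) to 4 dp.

step 1: θ'=-2.0826 (R=8.0000) → pose (2.2525, 4.3474, -2.0826)
step 2: θ'=-2.7076 (R=1.4000) → pose (2.8844, 4.9320, -2.7076)
step 3: θ'=-2.9576 (R=-3.0000) → pose (2.1718, 4.7045, -2.9576)
step 4: θ'=-3.3326 (R=-5.0000) → pose (0.3078, 4.7110, -3.3326)

(0.3078, 4.7110, -3.3326)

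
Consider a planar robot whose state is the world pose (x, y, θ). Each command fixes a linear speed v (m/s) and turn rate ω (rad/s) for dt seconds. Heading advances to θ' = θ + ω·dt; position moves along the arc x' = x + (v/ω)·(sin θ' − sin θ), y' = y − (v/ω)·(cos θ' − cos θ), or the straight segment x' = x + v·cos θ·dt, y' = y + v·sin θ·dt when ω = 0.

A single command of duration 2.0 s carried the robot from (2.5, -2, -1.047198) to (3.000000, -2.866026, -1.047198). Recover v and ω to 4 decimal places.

Δθ = -1.047198 − -1.047198 = 0.000000
ω = Δθ/dt = 0.000000/2.0 = 0.0000
ω = 0 → v = (Δx·cos θ + Δy·sin θ)/dt = 0.5000

v = 0.5000, ω = 0.0000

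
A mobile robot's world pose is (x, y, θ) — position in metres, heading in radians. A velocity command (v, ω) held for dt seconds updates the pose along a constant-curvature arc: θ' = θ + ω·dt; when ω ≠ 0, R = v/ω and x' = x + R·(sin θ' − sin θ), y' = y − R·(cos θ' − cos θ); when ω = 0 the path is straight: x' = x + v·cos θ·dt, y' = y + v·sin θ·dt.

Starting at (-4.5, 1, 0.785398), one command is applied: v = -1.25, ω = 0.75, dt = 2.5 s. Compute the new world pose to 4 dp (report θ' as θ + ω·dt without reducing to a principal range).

θ' = 0.7854 + 0.75·2.5 = 2.6604
R = v/ω = -1.25/0.75 = -1.6667
x' = -4.5 + -1.6667·(sin 2.6604 − sin 0.7854) = -4.0929
y' = 1 − -1.6667·(cos 2.6604 − cos 0.7854) = -1.6559

(-4.0929, -1.6559, 2.6604)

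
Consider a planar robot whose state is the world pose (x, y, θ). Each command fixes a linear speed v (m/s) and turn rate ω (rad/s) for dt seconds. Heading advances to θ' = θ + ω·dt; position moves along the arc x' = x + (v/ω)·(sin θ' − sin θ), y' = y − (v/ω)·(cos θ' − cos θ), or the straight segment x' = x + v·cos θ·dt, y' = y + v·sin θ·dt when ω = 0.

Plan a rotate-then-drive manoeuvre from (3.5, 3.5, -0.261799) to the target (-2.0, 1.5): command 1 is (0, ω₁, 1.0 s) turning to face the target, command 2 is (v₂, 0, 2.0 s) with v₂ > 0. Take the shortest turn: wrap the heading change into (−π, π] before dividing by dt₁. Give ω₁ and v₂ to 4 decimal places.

ω₁ = -2.5310, v₂ = 2.9262

heading to target = atan2(1.5−3.5, -2−3.5) = -2.7928
Δθ = wrap(-2.7928 − -0.2618) = -2.5310; ω₁ = Δθ/dt₁ = -2.5310
distance = √((-2−3.5)² + (1.5−3.5)²) = 5.8523; v₂ = distance/dt₂ = 2.9262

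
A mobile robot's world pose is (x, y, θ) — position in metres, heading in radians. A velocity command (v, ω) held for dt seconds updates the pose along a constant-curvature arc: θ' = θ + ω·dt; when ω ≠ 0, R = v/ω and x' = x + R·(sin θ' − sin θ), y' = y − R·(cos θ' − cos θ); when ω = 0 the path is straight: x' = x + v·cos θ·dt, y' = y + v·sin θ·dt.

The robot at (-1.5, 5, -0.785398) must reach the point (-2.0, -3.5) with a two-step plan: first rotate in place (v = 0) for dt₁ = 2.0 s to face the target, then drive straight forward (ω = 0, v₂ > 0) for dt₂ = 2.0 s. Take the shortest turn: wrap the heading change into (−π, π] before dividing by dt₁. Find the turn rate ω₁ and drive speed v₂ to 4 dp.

ω₁ = -0.4221, v₂ = 4.2573

heading to target = atan2(-3.5−5, -2−-1.5) = -1.6296
Δθ = wrap(-1.6296 − -0.7854) = -0.8442; ω₁ = Δθ/dt₁ = -0.4221
distance = √((-2−-1.5)² + (-3.5−5)²) = 8.5147; v₂ = distance/dt₂ = 4.2573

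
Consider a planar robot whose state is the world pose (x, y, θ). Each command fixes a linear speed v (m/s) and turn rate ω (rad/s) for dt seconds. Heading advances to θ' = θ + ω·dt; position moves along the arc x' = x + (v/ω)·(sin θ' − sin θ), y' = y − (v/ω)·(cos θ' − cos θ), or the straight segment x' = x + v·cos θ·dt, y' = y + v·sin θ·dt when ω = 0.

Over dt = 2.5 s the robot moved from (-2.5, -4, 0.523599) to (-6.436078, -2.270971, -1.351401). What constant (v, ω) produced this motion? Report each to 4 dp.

Δθ = -1.351401 − 0.523599 = -1.875000
ω = Δθ/dt = -1.875000/2.5 = -0.7500
R = Δx/(sin θ' − sin θ) = 2.6667
v = R·ω = 2.6667·-0.7500 = -2.0000

v = -2.0000, ω = -0.7500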